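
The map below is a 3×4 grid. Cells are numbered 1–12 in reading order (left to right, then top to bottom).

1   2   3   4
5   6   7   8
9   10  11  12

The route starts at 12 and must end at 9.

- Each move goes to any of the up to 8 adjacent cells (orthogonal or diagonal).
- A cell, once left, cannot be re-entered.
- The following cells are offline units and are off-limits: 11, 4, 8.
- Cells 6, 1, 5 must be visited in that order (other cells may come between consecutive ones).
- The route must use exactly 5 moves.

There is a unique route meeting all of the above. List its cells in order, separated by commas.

12, 7, 6, 1, 5, 9

The waypoints must appear in the order 6, 1, 5, with no cell reused.
Route from 12: up-left 1 to 7, left 1 to 6, up-left 1 to 1, down 2 to 9 — 5 moves in all.
Check: order respected (6 at step 2, 1 at step 3, 5 at step 4); 5 moves as required.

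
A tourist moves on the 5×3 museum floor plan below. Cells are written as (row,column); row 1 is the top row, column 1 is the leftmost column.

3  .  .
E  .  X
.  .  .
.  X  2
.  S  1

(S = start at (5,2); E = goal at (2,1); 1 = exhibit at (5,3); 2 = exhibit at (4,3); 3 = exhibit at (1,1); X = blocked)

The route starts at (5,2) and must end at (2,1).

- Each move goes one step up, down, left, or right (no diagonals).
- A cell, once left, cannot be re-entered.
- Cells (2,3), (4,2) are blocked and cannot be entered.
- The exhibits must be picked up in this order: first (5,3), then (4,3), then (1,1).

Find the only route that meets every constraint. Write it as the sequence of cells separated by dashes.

The waypoints must appear in the order (5,3), (4,3), (1,1), with no cell reused.
Route from (5,2): right 1 to (5,3), up 2 to (3,3), left 1 to (3,2), up 2 to (1,2), left 1 to (1,1), down 1 to (2,1) — 8 moves in all.
Check: order respected (1 at step 1, 2 at step 2, 3 at step 7).

(5,2) - (5,3) - (4,3) - (3,3) - (3,2) - (2,2) - (1,2) - (1,1) - (2,1)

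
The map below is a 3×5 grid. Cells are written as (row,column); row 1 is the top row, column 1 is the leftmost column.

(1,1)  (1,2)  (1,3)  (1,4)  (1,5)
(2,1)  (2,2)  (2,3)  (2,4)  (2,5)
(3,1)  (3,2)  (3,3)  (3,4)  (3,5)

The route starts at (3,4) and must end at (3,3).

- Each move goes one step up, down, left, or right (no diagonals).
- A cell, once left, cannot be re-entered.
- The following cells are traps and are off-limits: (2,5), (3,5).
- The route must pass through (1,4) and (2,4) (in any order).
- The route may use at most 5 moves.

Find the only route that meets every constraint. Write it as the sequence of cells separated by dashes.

(3,4) - (2,4) - (1,4) - (1,3) - (2,3) - (3,3)

The budget equals the shortest possible length, so every move has to be on a shortest route through the required cells.
Route from (3,4): 2× up (reaching (1,4)), left to (1,3), 2× down (reaching (3,3)) — 5 moves in all.
Check: all required cells visited; 5 ≤ 5 moves.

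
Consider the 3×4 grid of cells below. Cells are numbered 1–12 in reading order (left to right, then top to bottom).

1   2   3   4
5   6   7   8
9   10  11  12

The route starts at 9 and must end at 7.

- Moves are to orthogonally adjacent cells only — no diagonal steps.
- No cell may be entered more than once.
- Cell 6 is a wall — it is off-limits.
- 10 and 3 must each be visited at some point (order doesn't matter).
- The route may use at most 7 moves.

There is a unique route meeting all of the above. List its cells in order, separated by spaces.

The budget equals the shortest possible length, so every move has to be on a shortest route through the required cells.
Route from 9: 3× right (reaching 12), 2× up (reaching 4), left to 3, down to 7 — 7 moves in all.
Check: all required cells visited; 7 ≤ 7 moves.

9 10 11 12 8 4 3 7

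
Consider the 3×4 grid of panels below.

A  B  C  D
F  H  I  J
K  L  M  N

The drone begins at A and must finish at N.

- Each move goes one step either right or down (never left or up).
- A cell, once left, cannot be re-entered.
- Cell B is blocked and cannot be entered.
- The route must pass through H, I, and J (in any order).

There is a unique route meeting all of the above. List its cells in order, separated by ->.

A -> F -> H -> I -> J -> N

Moves only go right or down, so the column and row indices never decrease.
Route from A: down 1 to F, right 3 to J, down 1 to N — 5 moves in all.
Check: all required cells visited.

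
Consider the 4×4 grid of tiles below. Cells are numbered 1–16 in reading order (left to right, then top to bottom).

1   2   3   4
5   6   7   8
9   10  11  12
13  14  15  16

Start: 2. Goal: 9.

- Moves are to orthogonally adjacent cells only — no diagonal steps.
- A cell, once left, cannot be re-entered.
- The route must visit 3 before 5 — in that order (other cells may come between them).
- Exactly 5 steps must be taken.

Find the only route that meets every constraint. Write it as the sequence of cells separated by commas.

The waypoints must appear in the order 3, 5, with no cell reused.
Route from 2: right to 3, down to 7, 2× left (reaching 5), down to 9 — 5 moves in all.
Check: order respected (3 at step 1, 5 at step 4); 5 moves as required.

2, 3, 7, 6, 5, 9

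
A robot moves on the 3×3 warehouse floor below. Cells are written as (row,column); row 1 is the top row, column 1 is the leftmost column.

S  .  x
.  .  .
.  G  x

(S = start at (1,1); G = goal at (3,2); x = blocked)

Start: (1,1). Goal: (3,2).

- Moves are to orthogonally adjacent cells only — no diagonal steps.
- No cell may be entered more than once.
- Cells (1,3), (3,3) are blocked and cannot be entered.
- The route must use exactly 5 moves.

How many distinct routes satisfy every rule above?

Need simple routes of exactly 5 moves from (1,1) to (3,2) (Manhattan distance 3, so 1 moves are spent on a detour and 1 undoing it).
Enumerating: (1,1) (1,2) (2,2) (2,1) (3,1) (3,2).
That gives 1 route.

1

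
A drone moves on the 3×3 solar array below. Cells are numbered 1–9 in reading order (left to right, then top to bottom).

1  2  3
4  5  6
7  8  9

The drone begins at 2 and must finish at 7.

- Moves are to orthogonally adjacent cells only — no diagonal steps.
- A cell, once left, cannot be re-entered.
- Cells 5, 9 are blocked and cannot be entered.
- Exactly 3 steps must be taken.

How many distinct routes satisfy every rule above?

Need simple routes of exactly 3 moves from 2 to 7 (Manhattan distance 3, so 0 moves are spent on a detour and 0 undoing it).
Enumerating: 2 1 4 7.
That gives 1 route.

1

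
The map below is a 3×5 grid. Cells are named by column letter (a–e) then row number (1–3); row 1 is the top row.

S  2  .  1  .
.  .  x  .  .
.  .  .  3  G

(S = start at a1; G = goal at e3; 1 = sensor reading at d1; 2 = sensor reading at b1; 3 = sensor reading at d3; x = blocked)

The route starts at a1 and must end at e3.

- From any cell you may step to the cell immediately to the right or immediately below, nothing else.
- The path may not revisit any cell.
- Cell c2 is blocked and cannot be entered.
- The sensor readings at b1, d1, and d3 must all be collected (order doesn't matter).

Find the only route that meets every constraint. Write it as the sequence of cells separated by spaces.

a1 b1 c1 d1 d2 d3 e3

Moves only go right or down, so the column and row indices never decrease.
Route from a1: 3× right (reaching d1), 2× down (reaching d3), right to e3 — 6 moves in all.
Check: all required cells visited.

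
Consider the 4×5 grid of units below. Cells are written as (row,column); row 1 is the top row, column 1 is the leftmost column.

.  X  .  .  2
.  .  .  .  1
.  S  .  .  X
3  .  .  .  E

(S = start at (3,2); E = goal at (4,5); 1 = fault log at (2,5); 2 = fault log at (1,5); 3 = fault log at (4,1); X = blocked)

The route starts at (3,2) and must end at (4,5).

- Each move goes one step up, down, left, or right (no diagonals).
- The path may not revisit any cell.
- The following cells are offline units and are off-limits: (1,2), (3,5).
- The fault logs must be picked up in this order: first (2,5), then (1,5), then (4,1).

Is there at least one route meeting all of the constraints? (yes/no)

One route that works: (3,2) → (3,3) → (3,4) → (2,4) → (2,5) → (1,5) → (1,4) → (1,3) → (2,3) → (2,2) → (2,1) → (3,1) → (4,1) → (4,2) → (4,3) → (4,4) → (4,5).

yes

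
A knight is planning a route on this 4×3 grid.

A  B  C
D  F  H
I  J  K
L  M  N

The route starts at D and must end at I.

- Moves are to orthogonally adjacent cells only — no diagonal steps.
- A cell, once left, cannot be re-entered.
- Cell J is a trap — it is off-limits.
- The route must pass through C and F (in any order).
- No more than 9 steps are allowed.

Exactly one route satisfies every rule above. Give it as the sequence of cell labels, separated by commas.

The budget equals the shortest possible length, so every move has to be on a shortest route through the required cells.
Route from D: right to F, up to B, right to C, 3× down (reaching N), 2× left (reaching L), up to I — 9 moves in all.
Check: all required cells visited; 9 ≤ 9 moves.

D, F, B, C, H, K, N, M, L, I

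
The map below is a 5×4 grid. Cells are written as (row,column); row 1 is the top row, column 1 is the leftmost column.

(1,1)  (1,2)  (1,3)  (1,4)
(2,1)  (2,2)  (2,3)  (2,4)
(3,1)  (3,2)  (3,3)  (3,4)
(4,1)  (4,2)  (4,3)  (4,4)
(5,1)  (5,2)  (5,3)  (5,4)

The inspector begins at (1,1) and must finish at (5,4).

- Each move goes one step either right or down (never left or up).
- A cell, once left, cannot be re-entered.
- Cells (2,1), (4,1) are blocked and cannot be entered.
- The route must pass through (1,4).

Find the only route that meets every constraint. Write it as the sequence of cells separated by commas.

Moves only go right or down, so the column and row indices never decrease.
Route from (1,1): right 3 to (1,4), down 4 to (5,4) — 7 moves in all.
Check: all required cells visited.

(1,1), (1,2), (1,3), (1,4), (2,4), (3,4), (4,4), (5,4)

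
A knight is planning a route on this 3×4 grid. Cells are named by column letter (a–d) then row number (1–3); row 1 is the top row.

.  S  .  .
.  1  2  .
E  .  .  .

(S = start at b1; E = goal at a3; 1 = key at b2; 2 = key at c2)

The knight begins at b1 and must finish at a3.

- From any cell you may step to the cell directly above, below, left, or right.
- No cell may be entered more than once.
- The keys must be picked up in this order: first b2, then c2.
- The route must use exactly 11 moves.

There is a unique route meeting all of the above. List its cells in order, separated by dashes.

b1 - a1 - a2 - b2 - c2 - c1 - d1 - d2 - d3 - c3 - b3 - a3

The waypoints must appear in the order b2, c2, with no cell reused.
Route from b1: left to a1, down to a2, 2× right (reaching c2), up to c1, right to d1, 2× down (reaching d3), 3× left (reaching a3) — 11 moves in all.
Check: order respected (1 at step 3, 2 at step 4); 11 moves as required.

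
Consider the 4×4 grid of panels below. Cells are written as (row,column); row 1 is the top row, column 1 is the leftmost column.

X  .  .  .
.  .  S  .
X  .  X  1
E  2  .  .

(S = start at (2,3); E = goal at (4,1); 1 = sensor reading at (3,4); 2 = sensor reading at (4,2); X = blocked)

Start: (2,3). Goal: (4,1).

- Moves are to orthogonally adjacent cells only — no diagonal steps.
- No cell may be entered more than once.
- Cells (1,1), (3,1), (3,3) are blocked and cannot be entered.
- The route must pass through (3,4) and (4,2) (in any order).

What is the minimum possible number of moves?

Any route passes through (3,4) and (4,2) in some order between (2,3) and (4,1). Summing Manhattan distances along each leg and taking the cheapest ordering ((2,3) → (3,4) → (4,2) → (4,1)) gives a lower bound of 2 + 3 + 1 = 6 moves.
A route of 6 moves achieves this: (2,3) → (2,4) → (3,4) → (4,4) → (4,3) → (4,2) → (4,1).
Since 6 matches the lower bound, it is optimal.

6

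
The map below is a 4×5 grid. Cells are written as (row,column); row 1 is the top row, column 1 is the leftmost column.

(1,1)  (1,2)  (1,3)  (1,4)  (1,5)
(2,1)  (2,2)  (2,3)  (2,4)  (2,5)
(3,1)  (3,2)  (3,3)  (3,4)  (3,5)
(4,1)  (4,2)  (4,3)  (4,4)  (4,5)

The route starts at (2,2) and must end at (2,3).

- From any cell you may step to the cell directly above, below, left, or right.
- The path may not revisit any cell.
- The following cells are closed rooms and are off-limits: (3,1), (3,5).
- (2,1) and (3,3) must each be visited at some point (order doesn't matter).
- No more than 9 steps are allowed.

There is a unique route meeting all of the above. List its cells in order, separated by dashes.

The budget equals the shortest possible length, so every move has to be on a shortest route through the required cells.
Route from (2,2): left to (2,1), up to (1,1), 3× right (reaching (1,4)), 2× down (reaching (3,4)), left to (3,3), up to (2,3) — 9 moves in all.
Check: all required cells visited; 9 ≤ 9 moves.

(2,2) - (2,1) - (1,1) - (1,2) - (1,3) - (1,4) - (2,4) - (3,4) - (3,3) - (2,3)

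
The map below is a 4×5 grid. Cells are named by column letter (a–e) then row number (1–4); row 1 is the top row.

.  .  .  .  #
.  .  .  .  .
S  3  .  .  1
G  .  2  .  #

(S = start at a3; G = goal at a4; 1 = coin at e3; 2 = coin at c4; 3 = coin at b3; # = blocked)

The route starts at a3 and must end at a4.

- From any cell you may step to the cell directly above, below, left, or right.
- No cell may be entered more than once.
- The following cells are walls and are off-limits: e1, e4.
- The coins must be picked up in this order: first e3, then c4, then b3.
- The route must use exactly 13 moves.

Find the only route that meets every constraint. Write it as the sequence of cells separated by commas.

The waypoints must appear in the order e3, c4, b3, with no cell reused.
Route from a3: up to a2, 4× right (reaching e2), down to e3, left to d3, down to d4, left to c4, up to c3, left to b3, down to b4, left to a4 — 13 moves in all.
Check: order respected (1 at step 6, 2 at step 9, 3 at step 11); 13 moves as required.

a3, a2, b2, c2, d2, e2, e3, d3, d4, c4, c3, b3, b4, a4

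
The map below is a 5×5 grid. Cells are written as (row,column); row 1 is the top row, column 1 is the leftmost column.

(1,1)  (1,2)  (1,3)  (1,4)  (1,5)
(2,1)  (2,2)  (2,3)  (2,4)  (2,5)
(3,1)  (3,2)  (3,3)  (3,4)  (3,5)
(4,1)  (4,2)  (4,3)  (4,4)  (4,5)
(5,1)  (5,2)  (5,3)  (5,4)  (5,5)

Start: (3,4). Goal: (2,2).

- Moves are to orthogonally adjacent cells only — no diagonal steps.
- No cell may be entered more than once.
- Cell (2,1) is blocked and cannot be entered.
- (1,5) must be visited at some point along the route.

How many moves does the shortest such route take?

Any route passes through (1,5) somewhere between (3,4) and (2,2). Summing Manhattan distances along the two legs ((3,4) → (1,5) → (2,2)) gives a lower bound of 3 + 4 = 7 moves.
A route of 7 moves achieves this: (3,4) → (2,4) → (2,5) → (1,5) → (1,4) → (1,3) → (2,3) → (2,2).
Since 7 matches the lower bound, it is optimal.

7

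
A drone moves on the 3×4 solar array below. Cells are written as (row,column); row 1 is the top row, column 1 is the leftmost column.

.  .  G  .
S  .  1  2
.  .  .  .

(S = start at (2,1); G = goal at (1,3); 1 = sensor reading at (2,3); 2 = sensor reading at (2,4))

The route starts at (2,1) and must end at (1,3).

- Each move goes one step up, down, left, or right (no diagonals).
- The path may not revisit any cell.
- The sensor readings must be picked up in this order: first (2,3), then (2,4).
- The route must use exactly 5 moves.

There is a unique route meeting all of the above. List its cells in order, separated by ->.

The waypoints must appear in the order (2,3), (2,4), with no cell reused.
Route from (2,1): right 3 to (2,4), up 1 to (1,4), left 1 to (1,3) — 5 moves in all.
Check: order respected (1 at step 2, 2 at step 3); 5 moves as required.

(2,1) -> (2,2) -> (2,3) -> (2,4) -> (1,4) -> (1,3)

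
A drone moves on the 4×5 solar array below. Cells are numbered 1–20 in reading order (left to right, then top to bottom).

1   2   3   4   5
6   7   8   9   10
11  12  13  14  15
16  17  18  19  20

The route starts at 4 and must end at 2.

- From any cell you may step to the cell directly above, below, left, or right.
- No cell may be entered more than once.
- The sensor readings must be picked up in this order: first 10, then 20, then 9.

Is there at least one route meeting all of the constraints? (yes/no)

yes

One route that works: 4 → 5 → 10 → 15 → 20 → 19 → 14 → 9 → 8 → 3 → 2.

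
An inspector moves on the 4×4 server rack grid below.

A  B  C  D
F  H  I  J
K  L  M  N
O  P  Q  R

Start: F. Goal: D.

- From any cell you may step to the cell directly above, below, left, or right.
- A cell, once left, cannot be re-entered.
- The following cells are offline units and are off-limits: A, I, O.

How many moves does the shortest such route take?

The Manhattan distance from F to D is |2−1| + |1−4| = 4, so at least 4 moves are needed.
A route of 4 moves achieves this: F → H → B → C → D.
Since 4 matches the lower bound, it is optimal.

4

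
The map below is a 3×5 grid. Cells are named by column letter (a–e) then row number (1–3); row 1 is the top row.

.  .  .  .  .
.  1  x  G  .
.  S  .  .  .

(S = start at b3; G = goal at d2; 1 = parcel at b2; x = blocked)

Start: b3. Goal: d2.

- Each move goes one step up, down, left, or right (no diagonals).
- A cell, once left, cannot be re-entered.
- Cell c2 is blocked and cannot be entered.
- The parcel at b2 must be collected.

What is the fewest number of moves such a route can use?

Any route passes through b2 somewhere between b3 and d2. Summing Manhattan distances along the two legs (b3 → b2 → d2) gives a lower bound of 1 + 2 = 3 moves.
That bound ignores the blocked cells. Measuring each leg by the fewest moves that actually steer around them (b3→b2: 1; b2→d2: 4) raises the lower bound to 5.
A route of 5 moves exists: b3 → b2 → b1 → c1 → d1 → d2.
Since 5 matches that lower bound, it is optimal.

5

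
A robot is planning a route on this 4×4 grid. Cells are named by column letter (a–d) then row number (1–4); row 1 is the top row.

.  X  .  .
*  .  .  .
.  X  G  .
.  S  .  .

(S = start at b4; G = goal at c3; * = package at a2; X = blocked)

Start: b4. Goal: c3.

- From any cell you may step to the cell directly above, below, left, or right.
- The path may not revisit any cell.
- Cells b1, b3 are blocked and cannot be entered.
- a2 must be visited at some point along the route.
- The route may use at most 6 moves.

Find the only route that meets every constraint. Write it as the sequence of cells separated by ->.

Any route must reach a2 and still end at c3 within 6 moves, so the order of the required stops is forced.
Route from b4: left 1 to a4, up 2 to a2, right 2 to c2, down 1 to c3 — 6 moves in all.
Check: all required cells visited; 6 ≤ 6 moves.

b4 -> a4 -> a3 -> a2 -> b2 -> c2 -> c3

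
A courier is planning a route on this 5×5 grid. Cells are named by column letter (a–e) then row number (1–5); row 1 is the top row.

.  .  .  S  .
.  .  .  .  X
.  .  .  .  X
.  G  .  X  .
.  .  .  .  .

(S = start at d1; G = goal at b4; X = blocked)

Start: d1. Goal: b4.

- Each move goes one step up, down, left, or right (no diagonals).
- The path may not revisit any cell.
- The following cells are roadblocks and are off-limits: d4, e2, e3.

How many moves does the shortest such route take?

5

The Manhattan distance from d1 to b4 is |1−4| + |4−2| = 5, so at least 5 moves are needed.
A route of 5 moves achieves this: d1 → d2 → d3 → c3 → c4 → b4.
Since 5 matches the lower bound, it is optimal.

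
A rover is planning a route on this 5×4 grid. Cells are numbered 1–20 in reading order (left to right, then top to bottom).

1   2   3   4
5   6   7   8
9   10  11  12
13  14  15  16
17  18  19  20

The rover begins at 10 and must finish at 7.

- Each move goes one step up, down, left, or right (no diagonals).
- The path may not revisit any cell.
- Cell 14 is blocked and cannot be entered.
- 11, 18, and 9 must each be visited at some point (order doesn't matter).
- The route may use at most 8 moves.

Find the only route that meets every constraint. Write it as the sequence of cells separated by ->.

10 -> 9 -> 13 -> 17 -> 18 -> 19 -> 15 -> 11 -> 7

The budget equals the shortest possible length, so every move has to be on a shortest route through the required cells.
Route from 10: left to 9, 2× down (reaching 17), 2× right (reaching 19), 3× up (reaching 7) — 8 moves in all.
Check: all required cells visited; 8 ≤ 8 moves.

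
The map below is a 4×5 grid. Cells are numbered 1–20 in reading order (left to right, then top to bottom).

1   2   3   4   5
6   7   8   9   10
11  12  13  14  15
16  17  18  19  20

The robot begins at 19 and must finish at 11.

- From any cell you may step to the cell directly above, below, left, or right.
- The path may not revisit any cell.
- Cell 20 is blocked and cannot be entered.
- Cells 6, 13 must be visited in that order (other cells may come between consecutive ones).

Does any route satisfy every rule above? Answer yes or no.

One route that works: 19 → 14 → 9 → 4 → 3 → 2 → 1 → 6 → 7 → 8 → 13 → 12 → 11.

yes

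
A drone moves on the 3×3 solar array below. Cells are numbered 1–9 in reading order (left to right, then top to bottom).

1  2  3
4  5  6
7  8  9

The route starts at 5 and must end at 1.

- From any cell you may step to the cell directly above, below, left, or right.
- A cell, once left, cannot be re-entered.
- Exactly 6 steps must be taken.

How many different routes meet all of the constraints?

2

Need simple routes of exactly 6 moves from 5 to 1 (Manhattan distance 2, so 2 moves are spent on a detour and 2 undoing it).
Enumerating: 5 8 9 6 3 2 1 | 5 6 9 8 7 4 1.
That gives 2 routes.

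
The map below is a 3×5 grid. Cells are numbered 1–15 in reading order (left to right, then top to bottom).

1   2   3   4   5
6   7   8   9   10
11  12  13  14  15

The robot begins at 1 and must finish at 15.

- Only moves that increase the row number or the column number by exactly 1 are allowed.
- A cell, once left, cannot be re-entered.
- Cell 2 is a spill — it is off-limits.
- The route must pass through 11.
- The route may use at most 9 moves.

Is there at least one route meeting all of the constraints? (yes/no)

One route that works: 1 → 6 → 11 → 12 → 13 → 14 → 15.

yes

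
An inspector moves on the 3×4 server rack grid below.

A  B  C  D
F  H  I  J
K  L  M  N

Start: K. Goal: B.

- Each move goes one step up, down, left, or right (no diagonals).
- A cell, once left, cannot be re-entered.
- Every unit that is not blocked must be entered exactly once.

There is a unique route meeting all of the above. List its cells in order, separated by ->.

K -> L -> M -> N -> J -> D -> C -> I -> H -> F -> A -> B

Need to visit all 12 open cells exactly once, starting at K and ending at B.
Cell D has only two open neighbours (J and C), so the path must pass straight through it: one of those is the cell it's entered from and the other is where it exits.
Route from K: 3× right (reaching N), 2× up (reaching D), left to C, down to I, 2× left (reaching F), up to A, right to B — 11 moves in all.
Check: all 12 open cells covered.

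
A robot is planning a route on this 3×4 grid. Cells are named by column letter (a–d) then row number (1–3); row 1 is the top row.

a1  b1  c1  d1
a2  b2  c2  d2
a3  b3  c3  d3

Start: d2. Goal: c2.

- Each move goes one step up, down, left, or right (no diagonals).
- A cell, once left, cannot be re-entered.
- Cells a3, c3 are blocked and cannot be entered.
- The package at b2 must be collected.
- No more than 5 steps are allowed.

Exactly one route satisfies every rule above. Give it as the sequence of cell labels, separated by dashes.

d2 - d1 - c1 - b1 - b2 - c2

The 5-move cap with required stops at b2 leaves no slack for detours.
Route from d2: up to d1, 2× left (reaching b1), down to b2, right to c2 — 5 moves in all.
Check: all required cells visited; 5 ≤ 5 moves.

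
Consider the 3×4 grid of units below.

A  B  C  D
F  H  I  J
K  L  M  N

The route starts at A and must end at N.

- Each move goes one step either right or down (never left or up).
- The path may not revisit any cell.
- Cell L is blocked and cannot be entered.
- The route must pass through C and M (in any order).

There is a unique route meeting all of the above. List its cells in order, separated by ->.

A -> B -> C -> I -> M -> N

Moves only go right or down, so the column and row indices never decrease.
Route from A: right 2 to C, down 2 to M, right 1 to N — 5 moves in all.
Check: all required cells visited.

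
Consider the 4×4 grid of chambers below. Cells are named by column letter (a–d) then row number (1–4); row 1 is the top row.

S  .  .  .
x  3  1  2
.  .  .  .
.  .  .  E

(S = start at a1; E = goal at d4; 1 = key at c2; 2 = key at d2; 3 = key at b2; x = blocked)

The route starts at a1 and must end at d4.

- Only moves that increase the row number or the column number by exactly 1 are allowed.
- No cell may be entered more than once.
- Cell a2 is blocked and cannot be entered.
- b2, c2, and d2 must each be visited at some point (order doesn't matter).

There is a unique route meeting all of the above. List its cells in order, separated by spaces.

a1 b1 b2 c2 d2 d3 d4

Moves only go right or down, so the column and row indices never decrease.
Route from a1: right to b1, down to b2, 2× right (reaching d2), 2× down (reaching d4) — 6 moves in all.
Check: all required cells visited.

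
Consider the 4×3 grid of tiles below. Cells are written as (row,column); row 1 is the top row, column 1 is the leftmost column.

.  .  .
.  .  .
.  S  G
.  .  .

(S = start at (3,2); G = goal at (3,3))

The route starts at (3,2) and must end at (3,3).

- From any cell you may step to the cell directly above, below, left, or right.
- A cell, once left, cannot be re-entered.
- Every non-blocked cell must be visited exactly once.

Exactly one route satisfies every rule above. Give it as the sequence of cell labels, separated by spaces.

Need to visit all 12 open cells exactly once, starting at (3,2) and ending at (3,3).
Cell (1,1) has only two open neighbours ((2,1) and (1,2)), so the path must pass straight through it: one of those is the cell it's entered from and the other is where it exits.
Route from (3,2): up to (2,2), right to (2,3), up to (1,3), 2× left (reaching (1,1)), 3× down (reaching (4,1)), 2× right (reaching (4,3)), up to (3,3) — 11 moves in all.
Check: all 12 open cells covered.

(3,2) (2,2) (2,3) (1,3) (1,2) (1,1) (2,1) (3,1) (4,1) (4,2) (4,3) (3,3)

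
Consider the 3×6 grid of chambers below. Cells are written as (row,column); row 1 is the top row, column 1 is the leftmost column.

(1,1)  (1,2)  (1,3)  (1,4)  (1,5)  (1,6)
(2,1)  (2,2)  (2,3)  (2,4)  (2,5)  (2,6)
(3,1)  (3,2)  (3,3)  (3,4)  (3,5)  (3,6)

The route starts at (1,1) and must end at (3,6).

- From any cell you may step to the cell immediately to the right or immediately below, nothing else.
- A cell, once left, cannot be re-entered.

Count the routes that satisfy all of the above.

A right/down-only route from (1,1) to (3,6) makes exactly 2 down-moves and 5 right-moves in some order.
With no other constraints that would be C(7,2) = 21 routes.
That gives 21 routes.

21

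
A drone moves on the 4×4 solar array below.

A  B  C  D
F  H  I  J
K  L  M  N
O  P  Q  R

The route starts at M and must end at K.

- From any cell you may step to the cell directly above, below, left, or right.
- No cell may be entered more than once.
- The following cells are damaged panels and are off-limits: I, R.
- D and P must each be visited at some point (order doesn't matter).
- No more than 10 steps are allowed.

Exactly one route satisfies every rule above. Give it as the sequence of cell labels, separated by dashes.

M - N - J - D - C - B - H - L - P - O - K

Any route must reach D and P and still end at K within 10 moves, so the order of the required stops is forced.
Route from M: right to N, 2× up (reaching D), 2× left (reaching B), 3× down (reaching P), left to O, up to K — 10 moves in all.
Check: all required cells visited; 10 ≤ 10 moves.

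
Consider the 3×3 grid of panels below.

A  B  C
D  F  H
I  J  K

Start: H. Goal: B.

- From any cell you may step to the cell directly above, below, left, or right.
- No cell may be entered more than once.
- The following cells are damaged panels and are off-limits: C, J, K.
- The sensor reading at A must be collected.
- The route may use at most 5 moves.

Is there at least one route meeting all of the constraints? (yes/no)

One route that works: H → F → D → A → B.

yes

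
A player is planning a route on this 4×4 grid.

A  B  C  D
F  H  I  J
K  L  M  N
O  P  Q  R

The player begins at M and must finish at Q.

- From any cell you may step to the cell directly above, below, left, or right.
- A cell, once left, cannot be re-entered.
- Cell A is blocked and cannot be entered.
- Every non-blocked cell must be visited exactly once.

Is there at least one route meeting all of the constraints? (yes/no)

no

Colour the cells like a checkerboard: each orthogonal step flips colour, so a Hamiltonian route alternates colours. Here there are 7 cells of one colour and 8 of the other, with start on the opposite colour to the goal — the counts and endpoints can't be arranged into an alternating sequence of length 15, so no Hamiltonian route exists.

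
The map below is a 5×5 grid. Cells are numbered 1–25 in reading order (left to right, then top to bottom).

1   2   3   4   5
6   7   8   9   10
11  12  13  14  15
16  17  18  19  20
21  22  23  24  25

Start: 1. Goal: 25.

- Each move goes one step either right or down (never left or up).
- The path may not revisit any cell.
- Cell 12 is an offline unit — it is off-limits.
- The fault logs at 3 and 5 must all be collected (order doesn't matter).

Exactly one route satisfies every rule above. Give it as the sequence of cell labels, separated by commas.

Moves only go right or down, so the column and row indices never decrease.
Route from 1: right 4 to 5, down 4 to 25 — 8 moves in all.
Check: all required cells visited.

1, 2, 3, 4, 5, 10, 15, 20, 25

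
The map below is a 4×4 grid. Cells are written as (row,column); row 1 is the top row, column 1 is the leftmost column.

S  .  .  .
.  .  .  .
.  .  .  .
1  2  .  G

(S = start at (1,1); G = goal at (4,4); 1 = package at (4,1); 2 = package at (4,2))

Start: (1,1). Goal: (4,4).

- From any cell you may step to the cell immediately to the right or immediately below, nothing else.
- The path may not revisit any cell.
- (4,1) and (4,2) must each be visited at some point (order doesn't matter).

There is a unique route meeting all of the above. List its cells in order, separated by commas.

(1,1), (2,1), (3,1), (4,1), (4,2), (4,3), (4,4)

Moves only go right or down, so the column and row indices never decrease.
Route from (1,1): 3× down (reaching (4,1)), 3× right (reaching (4,4)) — 6 moves in all.
Check: all required cells visited.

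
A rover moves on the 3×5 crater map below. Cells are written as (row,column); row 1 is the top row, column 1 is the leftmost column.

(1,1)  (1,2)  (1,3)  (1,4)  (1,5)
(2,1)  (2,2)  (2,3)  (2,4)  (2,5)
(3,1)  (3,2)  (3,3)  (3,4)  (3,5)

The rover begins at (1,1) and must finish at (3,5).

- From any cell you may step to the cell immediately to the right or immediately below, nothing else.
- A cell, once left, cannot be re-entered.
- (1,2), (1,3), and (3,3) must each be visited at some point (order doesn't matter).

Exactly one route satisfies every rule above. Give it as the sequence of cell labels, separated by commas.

Moves only go right or down, so the column and row indices never decrease.
Route from (1,1): right 2 to (1,3), down 2 to (3,3), right 2 to (3,5) — 6 moves in all.
Check: all required cells visited.

(1,1), (1,2), (1,3), (2,3), (3,3), (3,4), (3,5)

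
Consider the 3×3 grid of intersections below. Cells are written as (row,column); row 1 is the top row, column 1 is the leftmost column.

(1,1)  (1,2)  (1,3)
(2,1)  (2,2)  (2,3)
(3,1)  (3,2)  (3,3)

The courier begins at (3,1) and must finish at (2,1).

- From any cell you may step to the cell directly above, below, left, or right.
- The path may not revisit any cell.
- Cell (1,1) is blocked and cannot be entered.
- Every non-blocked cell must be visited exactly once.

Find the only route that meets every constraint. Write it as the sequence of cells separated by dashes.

(3,1) - (3,2) - (3,3) - (2,3) - (1,3) - (1,2) - (2,2) - (2,1)

Need to visit all 8 open cells exactly once, starting at (3,1) and ending at (2,1).
Route from (3,1): right 2 to (3,3), up 2 to (1,3), left 1 to (1,2), down 1 to (2,2), left 1 to (2,1) — 7 moves in all.
Check: all 8 open cells covered.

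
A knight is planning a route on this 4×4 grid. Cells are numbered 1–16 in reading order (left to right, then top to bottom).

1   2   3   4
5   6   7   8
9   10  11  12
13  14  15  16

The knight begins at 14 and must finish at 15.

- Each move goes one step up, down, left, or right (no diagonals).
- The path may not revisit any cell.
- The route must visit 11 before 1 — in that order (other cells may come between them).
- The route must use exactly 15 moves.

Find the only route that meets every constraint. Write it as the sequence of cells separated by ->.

14 -> 13 -> 9 -> 10 -> 11 -> 7 -> 6 -> 5 -> 1 -> 2 -> 3 -> 4 -> 8 -> 12 -> 16 -> 15

The waypoints must appear in the order 11, 1, with no cell reused.
Route from 14: left 1 to 13, up 1 to 9, right 2 to 11, up 1 to 7, left 2 to 5, up 1 to 1, right 3 to 4, down 3 to 16, left 1 to 15 — 15 moves in all.
Check: order respected (11 at step 4, 1 at step 8); 15 moves as required.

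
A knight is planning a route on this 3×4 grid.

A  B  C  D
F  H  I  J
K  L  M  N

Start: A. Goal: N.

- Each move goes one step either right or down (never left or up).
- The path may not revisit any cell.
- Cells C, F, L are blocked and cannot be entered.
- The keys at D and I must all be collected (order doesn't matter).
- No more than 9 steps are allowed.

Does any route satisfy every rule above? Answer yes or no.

no

I is below but to the left of D: going D → I would need a leftward move and I → D an upward move, so no right/down-only route can visit both required cells.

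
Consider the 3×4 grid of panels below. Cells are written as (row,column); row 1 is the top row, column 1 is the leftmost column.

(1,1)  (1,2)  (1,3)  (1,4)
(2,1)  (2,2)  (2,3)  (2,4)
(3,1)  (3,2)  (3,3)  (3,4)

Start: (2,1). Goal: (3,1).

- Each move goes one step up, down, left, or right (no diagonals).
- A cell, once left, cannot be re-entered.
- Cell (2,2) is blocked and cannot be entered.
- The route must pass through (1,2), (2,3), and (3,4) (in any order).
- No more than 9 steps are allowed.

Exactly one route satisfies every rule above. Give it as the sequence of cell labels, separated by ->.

(2,1) -> (1,1) -> (1,2) -> (1,3) -> (2,3) -> (2,4) -> (3,4) -> (3,3) -> (3,2) -> (3,1)

The 9-move cap with required stops at (1,2), (2,3), (3,4) leaves no slack for detours.
Route from (2,1): up to (1,1), 2× right (reaching (1,3)), down to (2,3), right to (2,4), down to (3,4), 3× left (reaching (3,1)) — 9 moves in all.
Check: all required cells visited; 9 ≤ 9 moves.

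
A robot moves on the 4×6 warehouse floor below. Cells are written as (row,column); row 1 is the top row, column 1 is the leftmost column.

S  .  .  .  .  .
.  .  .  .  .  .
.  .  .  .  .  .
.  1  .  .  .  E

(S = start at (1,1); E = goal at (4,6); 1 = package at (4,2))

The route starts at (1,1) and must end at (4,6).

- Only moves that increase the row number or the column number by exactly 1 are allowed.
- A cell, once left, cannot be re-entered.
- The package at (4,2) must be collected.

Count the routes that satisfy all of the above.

A right/down-only route from (1,1) to (4,6) makes exactly 3 down-moves and 5 right-moves in some order.
With no other constraints that would be C(8,3) = 56 routes.
Split at (4,2) and multiply the segment counts: (1,1)→(4,2): 4; (4,2)→(4,6): 1; product = 4.
That gives 4 routes.

4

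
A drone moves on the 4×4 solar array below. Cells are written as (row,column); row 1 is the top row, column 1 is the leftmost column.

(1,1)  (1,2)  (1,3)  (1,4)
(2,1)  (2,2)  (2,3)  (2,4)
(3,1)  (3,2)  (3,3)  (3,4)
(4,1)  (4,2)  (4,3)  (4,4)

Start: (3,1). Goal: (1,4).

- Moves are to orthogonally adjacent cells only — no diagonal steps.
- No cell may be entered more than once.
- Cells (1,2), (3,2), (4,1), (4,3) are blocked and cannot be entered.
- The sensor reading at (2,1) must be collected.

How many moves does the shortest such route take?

5

Any route passes through (2,1) somewhere between (3,1) and (1,4). Summing Manhattan distances along the two legs ((3,1) → (2,1) → (1,4)) gives a lower bound of 1 + 4 = 5 moves.
A route of 5 moves achieves this: (3,1) → (2,1) → (2,2) → (2,3) → (1,3) → (1,4).
Since 5 matches the lower bound, it is optimal.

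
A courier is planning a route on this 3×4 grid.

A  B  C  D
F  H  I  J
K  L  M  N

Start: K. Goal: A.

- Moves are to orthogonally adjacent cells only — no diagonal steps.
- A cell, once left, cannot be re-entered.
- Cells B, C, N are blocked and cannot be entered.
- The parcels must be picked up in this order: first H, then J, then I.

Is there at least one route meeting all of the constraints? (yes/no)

Even ignoring the required order, no revisit-free route from K to A manages to pass through all of H, J, and I: branching out from K, every path either misses one of them or, having collected them, can no longer reach A without re-entering a cell.

no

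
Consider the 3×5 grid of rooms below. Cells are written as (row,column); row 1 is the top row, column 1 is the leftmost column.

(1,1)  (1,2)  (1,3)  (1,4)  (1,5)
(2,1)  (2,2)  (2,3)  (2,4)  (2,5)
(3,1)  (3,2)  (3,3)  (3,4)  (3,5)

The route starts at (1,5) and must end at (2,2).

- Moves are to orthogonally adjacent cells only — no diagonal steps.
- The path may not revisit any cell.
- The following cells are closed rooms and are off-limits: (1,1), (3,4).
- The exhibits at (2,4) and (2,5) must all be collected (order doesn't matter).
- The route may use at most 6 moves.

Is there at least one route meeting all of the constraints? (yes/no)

One route that works: (1,5) → (2,5) → (2,4) → (2,3) → (2,2).

yes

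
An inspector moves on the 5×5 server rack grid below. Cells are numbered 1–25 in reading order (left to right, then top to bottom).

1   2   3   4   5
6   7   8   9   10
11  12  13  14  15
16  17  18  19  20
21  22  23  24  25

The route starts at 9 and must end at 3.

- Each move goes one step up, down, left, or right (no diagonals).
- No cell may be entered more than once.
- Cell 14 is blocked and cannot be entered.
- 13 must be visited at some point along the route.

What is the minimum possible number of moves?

6

Any route passes through 13 somewhere between 9 and 3. Summing Manhattan distances along the two legs (9 → 13 → 3) gives a lower bound of 2 + 2 = 4 moves.
The shortest route satisfying every rule uses 6 moves: 9 → 8 → 13 → 12 → 7 → 2 → 3.
The bound of 4 isn't tight here; checking systematically, no route of length 4 through 5 satisfies every constraint, so 6 is the minimum.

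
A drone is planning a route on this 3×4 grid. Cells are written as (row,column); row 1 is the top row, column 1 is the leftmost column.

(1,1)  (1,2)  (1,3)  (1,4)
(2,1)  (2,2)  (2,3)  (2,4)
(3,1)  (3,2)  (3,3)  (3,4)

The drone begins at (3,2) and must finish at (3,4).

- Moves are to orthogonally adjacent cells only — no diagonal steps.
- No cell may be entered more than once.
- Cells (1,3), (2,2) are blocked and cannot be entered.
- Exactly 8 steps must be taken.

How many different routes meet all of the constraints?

0

Need simple routes of exactly 8 moves from (3,2) to (3,4) (Manhattan distance 2, so 3 moves are spent on a detour and 3 undoing it).
No route satisfies every constraint, so the count is 0.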